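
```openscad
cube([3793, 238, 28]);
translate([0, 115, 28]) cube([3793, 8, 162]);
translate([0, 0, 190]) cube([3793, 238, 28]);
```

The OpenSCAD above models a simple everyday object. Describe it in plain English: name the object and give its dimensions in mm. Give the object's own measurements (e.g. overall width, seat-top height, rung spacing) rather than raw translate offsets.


An I-beam lying along x, 3793 mm long. Overall section height 218 mm. Two flanges 238 mm wide (y) and 28 mm thick, one on the floor and one at the top; a web 8 mm thick runs between them, centred on the flange width.


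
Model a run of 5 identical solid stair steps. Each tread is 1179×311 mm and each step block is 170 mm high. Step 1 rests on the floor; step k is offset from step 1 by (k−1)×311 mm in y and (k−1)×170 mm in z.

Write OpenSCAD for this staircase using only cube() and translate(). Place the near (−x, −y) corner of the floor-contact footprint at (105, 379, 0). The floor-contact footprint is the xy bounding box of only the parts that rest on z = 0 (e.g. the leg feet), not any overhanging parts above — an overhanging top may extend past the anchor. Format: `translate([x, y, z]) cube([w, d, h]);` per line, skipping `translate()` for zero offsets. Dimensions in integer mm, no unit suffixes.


translate([105, 379, 0]) cube([1179, 311, 170]);
translate([105, 690, 170]) cube([1179, 311, 170]);
translate([105, 1001, 340]) cube([1179, 311, 170]);
translate([105, 1312, 510]) cube([1179, 311, 170]);
translate([105, 1623, 680]) cube([1179, 311, 170]);


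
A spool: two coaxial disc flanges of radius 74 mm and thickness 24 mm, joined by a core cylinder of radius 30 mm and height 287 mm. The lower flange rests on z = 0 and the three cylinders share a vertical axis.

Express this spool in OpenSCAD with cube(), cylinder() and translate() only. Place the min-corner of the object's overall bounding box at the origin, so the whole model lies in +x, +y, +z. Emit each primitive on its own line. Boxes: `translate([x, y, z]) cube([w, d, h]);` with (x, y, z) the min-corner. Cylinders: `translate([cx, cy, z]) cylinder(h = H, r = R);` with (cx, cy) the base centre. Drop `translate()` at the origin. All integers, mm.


translate([74, 74, 0]) cylinder(h = 24, r = 74);
translate([74, 74, 24]) cylinder(h = 287, r = 30);
translate([74, 74, 311]) cylinder(h = 24, r = 74);


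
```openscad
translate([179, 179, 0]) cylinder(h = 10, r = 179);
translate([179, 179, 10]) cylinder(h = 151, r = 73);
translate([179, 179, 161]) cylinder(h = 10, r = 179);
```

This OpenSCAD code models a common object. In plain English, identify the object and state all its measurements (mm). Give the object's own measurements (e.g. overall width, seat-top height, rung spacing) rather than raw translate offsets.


A spool: two coaxial disc flanges of radius 179 mm and thickness 10 mm, joined by a core cylinder of radius 73 mm and height 151 mm. The lower flange rests on z = 0 and the three cylinders share a vertical axis.


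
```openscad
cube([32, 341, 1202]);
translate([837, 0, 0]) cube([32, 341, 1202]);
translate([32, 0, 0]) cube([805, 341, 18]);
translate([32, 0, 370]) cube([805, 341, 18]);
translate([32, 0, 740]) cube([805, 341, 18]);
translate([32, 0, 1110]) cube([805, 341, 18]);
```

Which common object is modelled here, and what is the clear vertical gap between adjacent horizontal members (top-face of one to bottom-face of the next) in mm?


A bookshelf. The clear shelf gap is 352 mm.

Two tall side panels with 4 horizontal boards between them — a bookshelf. The first two shelf undersides are at z = 0 and z = 370; with shelf thickness 18, the clear gap is 370 − 0 − 18 = 352 mm.


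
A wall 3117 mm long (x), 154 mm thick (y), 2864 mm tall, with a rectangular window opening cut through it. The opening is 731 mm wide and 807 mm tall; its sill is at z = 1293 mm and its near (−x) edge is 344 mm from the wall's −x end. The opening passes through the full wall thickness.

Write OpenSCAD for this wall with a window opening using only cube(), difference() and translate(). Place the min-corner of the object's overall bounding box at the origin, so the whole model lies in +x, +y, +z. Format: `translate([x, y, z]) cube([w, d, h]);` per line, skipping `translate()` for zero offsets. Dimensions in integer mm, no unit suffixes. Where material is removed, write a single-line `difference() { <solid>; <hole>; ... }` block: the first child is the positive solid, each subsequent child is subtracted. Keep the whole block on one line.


difference() { cube([3117, 154, 2864]); translate([344, 0, 1293]) cube([731, 154, 807]); }


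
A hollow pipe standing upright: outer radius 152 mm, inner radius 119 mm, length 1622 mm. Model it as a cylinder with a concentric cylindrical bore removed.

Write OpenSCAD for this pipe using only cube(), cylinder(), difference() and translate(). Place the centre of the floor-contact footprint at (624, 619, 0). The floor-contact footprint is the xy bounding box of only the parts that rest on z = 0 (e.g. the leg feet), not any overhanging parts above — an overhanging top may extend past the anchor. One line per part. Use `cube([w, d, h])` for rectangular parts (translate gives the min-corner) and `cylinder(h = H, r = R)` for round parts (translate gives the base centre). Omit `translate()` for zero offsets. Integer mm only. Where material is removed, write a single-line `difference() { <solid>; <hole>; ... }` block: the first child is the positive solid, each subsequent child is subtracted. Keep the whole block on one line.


difference() { translate([624, 619, 0]) cylinder(h = 1622, r = 152); translate([624, 619, 0]) cylinder(h = 1622, r = 119); }


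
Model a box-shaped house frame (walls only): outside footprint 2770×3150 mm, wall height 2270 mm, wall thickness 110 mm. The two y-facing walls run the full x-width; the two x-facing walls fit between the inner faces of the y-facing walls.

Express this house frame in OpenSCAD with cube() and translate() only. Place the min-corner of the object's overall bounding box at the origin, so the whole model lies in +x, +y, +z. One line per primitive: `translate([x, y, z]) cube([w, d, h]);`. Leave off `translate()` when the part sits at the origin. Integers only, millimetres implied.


cube([2770, 110, 2270]);
translate([0, 3040, 0]) cube([2770, 110, 2270]);
translate([0, 110, 0]) cube([110, 2930, 2270]);
translate([2660, 110, 0]) cube([110, 2930, 2270]);


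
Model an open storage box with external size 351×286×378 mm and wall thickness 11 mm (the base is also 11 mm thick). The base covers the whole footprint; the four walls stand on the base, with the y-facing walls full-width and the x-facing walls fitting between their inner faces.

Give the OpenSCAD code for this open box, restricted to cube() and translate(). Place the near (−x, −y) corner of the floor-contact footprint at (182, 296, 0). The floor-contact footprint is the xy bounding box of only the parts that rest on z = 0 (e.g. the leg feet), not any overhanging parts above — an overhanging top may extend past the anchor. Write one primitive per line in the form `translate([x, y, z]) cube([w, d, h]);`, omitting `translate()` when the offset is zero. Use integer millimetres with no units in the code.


translate([182, 296, 0]) cube([351, 286, 11]);
translate([182, 296, 11]) cube([351, 11, 367]);
translate([182, 571, 11]) cube([351, 11, 367]);
translate([182, 307, 11]) cube([11, 264, 367]);
translate([522, 307, 11]) cube([11, 264, 367]);


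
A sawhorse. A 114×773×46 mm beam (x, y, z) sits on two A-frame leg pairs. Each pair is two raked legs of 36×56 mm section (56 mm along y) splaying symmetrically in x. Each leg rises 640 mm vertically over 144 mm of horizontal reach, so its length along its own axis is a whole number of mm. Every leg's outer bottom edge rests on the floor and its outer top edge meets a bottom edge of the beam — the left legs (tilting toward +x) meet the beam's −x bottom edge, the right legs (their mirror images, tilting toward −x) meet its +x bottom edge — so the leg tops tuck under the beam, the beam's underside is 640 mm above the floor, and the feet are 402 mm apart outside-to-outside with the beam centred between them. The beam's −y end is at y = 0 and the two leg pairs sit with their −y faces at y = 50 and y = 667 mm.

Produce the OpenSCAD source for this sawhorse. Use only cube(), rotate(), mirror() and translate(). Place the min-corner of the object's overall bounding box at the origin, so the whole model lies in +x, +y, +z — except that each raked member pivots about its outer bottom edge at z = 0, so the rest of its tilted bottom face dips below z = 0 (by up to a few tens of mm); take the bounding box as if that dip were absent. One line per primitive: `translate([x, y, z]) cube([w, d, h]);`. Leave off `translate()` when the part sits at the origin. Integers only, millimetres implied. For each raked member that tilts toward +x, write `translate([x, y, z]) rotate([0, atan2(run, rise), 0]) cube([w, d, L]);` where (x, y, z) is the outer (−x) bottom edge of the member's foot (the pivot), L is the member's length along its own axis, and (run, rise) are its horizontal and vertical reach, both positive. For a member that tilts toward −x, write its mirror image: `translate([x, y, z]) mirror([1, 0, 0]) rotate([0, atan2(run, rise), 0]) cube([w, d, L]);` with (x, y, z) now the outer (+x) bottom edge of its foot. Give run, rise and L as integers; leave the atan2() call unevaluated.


// leg length = √(144² + 640²) = 656
// right-leg outer foot x = 2·144 + 114 = 402
// beam min-corner = (144, 0, 640)
translate([144, 0, 640]) cube([114, 773, 46]);
translate([0, 50, 0]) rotate([0, atan2(144, 640), 0]) cube([36, 56, 656]);
translate([402, 50, 0]) mirror([1, 0, 0]) rotate([0, atan2(144, 640), 0]) cube([36, 56, 656]);
translate([0, 667, 0]) rotate([0, atan2(144, 640), 0]) cube([36, 56, 656]);
translate([402, 667, 0]) mirror([1, 0, 0]) rotate([0, atan2(144, 640), 0]) cube([36, 56, 656]);


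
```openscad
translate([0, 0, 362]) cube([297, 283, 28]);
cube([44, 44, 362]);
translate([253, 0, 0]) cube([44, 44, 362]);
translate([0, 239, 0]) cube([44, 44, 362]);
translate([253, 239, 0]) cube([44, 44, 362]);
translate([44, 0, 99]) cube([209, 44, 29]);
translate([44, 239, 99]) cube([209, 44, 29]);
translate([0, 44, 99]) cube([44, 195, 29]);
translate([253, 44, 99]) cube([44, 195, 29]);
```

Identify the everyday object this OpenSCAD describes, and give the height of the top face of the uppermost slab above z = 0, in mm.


A stool. The seat height is 390 mm.

A 297×283×28 slab at z = 362 on four corner posts — a stool. The seat top is 362 + 28 = 390 mm.


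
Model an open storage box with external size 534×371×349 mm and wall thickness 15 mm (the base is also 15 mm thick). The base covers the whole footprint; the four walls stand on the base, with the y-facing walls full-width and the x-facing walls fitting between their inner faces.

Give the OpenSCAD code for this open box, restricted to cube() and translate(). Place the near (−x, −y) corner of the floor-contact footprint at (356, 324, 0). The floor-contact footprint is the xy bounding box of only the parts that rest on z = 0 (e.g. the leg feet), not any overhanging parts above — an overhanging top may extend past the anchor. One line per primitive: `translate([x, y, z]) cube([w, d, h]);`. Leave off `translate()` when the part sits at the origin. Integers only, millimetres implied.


translate([356, 324, 0]) cube([534, 371, 15]);
translate([356, 324, 15]) cube([534, 15, 334]);
translate([356, 680, 15]) cube([534, 15, 334]);
translate([356, 339, 15]) cube([15, 341, 334]);
translate([875, 339, 15]) cube([15, 341, 334]);


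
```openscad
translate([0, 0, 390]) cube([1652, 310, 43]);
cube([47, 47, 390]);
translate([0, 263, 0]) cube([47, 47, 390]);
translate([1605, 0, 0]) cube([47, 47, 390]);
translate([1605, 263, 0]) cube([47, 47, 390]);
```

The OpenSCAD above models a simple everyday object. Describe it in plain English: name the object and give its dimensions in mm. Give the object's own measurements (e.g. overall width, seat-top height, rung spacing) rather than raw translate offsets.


A bench: a 1652×310 mm seat slab, 43 mm thick, top at z = 433 mm, on four 47×47 mm square legs flush with the seat corners and standing on z = 0.


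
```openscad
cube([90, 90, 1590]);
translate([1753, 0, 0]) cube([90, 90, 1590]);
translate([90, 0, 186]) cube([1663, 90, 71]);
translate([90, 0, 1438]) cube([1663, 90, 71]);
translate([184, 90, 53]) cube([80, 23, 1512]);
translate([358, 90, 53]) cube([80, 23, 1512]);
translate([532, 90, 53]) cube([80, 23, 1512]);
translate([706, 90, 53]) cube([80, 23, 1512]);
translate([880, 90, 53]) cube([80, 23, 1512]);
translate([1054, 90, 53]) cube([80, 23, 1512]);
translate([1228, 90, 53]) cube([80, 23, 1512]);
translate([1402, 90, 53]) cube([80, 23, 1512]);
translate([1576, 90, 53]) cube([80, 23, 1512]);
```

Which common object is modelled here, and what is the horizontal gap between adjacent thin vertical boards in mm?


A fence section. The picket gap is 94 mm.

Two posts, two rails, 9 pickets — a fence section. Span 1663 mm holds 9 pickets of 80 mm with 10 equal gaps: ⌊(1663 − 9·80) / 10⌋ = 94 mm.


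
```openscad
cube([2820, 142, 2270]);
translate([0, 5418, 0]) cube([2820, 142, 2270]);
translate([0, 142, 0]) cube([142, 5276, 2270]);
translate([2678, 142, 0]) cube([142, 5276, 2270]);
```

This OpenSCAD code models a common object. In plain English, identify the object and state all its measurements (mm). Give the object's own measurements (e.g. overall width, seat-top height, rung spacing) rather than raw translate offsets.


The wall frame of a small rectangular building: four walls, each 2270 mm tall and 142 mm thick, enclosing a footprint 2820 mm (x) by 5560 mm (y) outside-to-outside, with no floor or roof. The front and back walls (the −y and +y sides) span the full width; the two side walls fit between them.


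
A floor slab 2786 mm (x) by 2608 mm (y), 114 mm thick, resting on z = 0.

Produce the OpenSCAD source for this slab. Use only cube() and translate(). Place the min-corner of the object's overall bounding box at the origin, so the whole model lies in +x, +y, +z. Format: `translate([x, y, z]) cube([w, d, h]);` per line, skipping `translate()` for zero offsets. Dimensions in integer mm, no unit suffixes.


cube([2786, 2608, 114]);


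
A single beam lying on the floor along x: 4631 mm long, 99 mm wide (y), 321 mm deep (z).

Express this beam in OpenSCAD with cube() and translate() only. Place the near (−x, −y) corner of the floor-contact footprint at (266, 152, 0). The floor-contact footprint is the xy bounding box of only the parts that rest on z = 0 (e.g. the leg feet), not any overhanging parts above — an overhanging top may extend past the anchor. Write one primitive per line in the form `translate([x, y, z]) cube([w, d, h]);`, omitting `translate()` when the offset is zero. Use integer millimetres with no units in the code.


translate([266, 152, 0]) cube([4631, 99, 321]);


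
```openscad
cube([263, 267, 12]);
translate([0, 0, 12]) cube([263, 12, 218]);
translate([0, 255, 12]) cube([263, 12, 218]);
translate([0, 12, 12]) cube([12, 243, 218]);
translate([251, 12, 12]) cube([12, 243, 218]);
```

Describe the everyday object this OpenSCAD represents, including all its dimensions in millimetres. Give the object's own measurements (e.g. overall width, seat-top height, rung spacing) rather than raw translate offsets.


An open-topped rectangular box: outside dimensions 263×267×230 mm, with a uniform wall and base thickness of 12 mm. The base is a full 263×267 slab on the floor; four walls sit on top of the base. The front and back walls (the −y and +y sides) span the full width; the two side walls fit between them.


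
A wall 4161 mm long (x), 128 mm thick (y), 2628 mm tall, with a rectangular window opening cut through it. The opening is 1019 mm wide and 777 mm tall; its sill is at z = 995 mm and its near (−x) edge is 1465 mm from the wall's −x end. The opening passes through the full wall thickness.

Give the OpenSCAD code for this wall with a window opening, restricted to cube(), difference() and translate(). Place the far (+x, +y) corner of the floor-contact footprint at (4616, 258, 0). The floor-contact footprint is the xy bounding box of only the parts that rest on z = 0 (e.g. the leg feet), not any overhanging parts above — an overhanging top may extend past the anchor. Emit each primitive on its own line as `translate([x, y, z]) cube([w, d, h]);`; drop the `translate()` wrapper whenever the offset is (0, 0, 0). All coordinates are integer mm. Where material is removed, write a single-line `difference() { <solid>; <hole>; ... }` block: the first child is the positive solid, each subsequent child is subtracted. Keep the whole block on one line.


difference() { translate([455, 130, 0]) cube([4161, 128, 2628]); translate([1920, 130, 995]) cube([1019, 128, 777]); }


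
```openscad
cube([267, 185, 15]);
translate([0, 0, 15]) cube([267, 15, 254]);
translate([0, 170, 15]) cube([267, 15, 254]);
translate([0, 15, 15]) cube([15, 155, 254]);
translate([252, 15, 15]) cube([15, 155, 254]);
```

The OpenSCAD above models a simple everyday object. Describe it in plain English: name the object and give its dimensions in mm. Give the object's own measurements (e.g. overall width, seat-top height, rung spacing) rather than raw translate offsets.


An open-topped rectangular box: outside dimensions 267×185×269 mm, with a uniform wall and base thickness of 15 mm. The base is a full 267×185 slab on the floor; four walls sit on top of the base. The front and back walls (the −y and +y sides) span the full width; the two side walls fit between them.


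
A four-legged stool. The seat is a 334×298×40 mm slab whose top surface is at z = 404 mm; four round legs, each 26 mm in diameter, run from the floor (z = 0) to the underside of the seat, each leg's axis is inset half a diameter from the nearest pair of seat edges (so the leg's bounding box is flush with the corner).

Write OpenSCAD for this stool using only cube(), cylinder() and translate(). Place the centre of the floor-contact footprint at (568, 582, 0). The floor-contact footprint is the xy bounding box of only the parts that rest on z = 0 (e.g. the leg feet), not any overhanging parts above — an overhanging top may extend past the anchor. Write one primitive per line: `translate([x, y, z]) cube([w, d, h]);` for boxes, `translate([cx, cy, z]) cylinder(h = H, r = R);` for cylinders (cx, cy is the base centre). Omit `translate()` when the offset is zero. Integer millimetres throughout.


// leg_h = 404 - 40 = 364
translate([401, 433, 364]) cube([334, 298, 40]);
translate([414, 446, 0]) cylinder(h = 364, r = 13);
translate([722, 446, 0]) cylinder(h = 364, r = 13);
translate([414, 718, 0]) cylinder(h = 364, r = 13);
translate([722, 718, 0]) cylinder(h = 364, r = 13);


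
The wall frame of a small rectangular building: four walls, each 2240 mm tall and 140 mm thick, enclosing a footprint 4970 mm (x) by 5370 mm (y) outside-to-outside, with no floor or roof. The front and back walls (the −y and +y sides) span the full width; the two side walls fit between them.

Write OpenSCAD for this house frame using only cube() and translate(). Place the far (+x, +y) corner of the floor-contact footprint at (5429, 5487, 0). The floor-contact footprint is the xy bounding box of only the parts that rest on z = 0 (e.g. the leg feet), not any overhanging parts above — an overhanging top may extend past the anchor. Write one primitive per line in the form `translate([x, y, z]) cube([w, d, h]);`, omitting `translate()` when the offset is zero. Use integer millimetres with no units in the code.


translate([459, 117, 0]) cube([4970, 140, 2240]);
translate([459, 5347, 0]) cube([4970, 140, 2240]);
translate([459, 257, 0]) cube([140, 5090, 2240]);
translate([5289, 257, 0]) cube([140, 5090, 2240]);


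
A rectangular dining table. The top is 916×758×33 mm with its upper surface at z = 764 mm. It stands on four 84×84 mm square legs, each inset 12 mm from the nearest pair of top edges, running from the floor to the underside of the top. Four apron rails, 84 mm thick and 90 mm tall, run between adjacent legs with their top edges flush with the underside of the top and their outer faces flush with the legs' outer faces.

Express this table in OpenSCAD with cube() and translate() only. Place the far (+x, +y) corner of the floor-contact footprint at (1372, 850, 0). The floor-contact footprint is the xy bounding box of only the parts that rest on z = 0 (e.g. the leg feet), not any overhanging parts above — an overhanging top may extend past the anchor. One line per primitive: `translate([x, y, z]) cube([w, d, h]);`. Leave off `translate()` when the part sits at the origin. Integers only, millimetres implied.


translate([468, 104, 731]) cube([916, 758, 33]);
translate([480, 116, 0]) cube([84, 84, 731]);
translate([1288, 116, 0]) cube([84, 84, 731]);
translate([480, 766, 0]) cube([84, 84, 731]);
translate([1288, 766, 0]) cube([84, 84, 731]);
translate([564, 116, 641]) cube([724, 84, 90]);
translate([564, 766, 641]) cube([724, 84, 90]);
translate([480, 200, 641]) cube([84, 566, 90]);
translate([1288, 200, 641]) cube([84, 566, 90]);


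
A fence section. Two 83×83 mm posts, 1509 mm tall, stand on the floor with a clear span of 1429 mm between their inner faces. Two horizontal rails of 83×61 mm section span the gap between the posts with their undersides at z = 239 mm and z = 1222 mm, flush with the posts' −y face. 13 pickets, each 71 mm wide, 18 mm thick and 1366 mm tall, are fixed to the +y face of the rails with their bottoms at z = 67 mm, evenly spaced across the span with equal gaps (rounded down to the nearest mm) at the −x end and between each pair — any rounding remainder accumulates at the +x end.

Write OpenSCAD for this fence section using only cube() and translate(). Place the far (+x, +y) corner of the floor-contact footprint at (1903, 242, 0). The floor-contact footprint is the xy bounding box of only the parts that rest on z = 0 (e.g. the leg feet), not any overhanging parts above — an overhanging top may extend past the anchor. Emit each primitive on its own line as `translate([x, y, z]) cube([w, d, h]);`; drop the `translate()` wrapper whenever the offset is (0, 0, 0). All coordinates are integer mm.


translate([308, 159, 0]) cube([83, 83, 1509]);
translate([1820, 159, 0]) cube([83, 83, 1509]);
translate([391, 159, 239]) cube([1429, 83, 61]);
translate([391, 159, 1222]) cube([1429, 83, 61]);
translate([427, 242, 67]) cube([71, 18, 1366]);
translate([534, 242, 67]) cube([71, 18, 1366]);
translate([641, 242, 67]) cube([71, 18, 1366]);
translate([748, 242, 67]) cube([71, 18, 1366]);
translate([855, 242, 67]) cube([71, 18, 1366]);
translate([962, 242, 67]) cube([71, 18, 1366]);
translate([1069, 242, 67]) cube([71, 18, 1366]);
translate([1176, 242, 67]) cube([71, 18, 1366]);
translate([1283, 242, 67]) cube([71, 18, 1366]);
translate([1390, 242, 67]) cube([71, 18, 1366]);
translate([1497, 242, 67]) cube([71, 18, 1366]);
translate([1604, 242, 67]) cube([71, 18, 1366]);
translate([1711, 242, 67]) cube([71, 18, 1366]);


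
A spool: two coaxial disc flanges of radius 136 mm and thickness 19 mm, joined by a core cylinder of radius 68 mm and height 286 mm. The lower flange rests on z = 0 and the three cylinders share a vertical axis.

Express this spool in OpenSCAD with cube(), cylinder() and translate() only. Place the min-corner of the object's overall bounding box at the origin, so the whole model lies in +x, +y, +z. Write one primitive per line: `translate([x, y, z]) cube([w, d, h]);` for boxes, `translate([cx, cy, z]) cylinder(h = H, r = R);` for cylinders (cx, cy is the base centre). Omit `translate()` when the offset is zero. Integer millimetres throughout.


translate([136, 136, 0]) cylinder(h = 19, r = 136);
translate([136, 136, 19]) cylinder(h = 286, r = 68);
translate([136, 136, 305]) cylinder(h = 19, r = 136);


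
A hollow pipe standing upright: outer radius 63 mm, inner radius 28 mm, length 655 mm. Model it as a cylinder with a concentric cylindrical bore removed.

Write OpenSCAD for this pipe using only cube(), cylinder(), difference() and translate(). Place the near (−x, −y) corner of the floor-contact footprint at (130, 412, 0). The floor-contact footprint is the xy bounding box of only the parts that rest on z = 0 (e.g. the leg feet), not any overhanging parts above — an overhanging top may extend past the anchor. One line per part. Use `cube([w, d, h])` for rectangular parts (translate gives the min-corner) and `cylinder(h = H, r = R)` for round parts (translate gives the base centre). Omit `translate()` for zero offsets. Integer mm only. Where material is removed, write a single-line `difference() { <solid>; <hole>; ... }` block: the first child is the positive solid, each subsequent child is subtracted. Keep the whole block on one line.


difference() { translate([193, 475, 0]) cylinder(h = 655, r = 63); translate([193, 475, 0]) cylinder(h = 655, r = 28); }


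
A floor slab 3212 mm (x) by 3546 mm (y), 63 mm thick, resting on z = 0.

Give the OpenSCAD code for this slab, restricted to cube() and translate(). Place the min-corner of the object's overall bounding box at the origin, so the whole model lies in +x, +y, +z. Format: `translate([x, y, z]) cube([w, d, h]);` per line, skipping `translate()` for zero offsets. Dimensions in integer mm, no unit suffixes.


cube([3212, 3546, 63]);


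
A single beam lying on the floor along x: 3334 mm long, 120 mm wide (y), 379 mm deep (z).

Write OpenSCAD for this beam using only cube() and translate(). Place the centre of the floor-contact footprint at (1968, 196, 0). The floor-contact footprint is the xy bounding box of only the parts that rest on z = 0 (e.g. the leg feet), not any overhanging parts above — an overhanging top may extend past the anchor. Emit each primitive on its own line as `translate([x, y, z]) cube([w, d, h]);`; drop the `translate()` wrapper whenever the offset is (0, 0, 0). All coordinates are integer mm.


translate([301, 136, 0]) cube([3334, 120, 379]);


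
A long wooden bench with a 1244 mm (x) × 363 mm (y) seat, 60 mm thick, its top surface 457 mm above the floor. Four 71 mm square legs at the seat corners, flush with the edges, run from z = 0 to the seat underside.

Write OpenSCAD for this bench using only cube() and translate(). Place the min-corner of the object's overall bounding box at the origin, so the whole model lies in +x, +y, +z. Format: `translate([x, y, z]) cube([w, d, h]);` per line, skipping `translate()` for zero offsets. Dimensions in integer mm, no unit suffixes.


translate([0, 0, 397]) cube([1244, 363, 60]);
cube([71, 71, 397]);
translate([0, 292, 0]) cube([71, 71, 397]);
translate([1173, 0, 0]) cube([71, 71, 397]);
translate([1173, 292, 0]) cube([71, 71, 397]);


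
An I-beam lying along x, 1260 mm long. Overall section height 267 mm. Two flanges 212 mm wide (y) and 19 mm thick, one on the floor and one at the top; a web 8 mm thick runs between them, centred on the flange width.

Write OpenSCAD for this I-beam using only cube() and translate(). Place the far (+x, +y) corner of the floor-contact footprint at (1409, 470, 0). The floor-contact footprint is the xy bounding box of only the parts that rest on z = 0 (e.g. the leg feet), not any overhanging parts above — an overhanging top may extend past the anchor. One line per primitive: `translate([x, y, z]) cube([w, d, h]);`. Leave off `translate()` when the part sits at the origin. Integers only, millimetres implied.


translate([149, 258, 0]) cube([1260, 212, 19]);
translate([149, 360, 19]) cube([1260, 8, 229]);
translate([149, 258, 248]) cube([1260, 212, 19]);


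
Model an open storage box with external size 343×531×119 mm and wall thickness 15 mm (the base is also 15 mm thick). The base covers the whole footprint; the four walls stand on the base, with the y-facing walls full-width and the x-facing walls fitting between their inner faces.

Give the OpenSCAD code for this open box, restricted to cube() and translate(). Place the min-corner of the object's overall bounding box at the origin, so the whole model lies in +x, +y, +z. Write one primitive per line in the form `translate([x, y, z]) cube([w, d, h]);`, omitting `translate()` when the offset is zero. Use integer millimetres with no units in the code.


cube([343, 531, 15]);
translate([0, 0, 15]) cube([343, 15, 104]);
translate([0, 516, 15]) cube([343, 15, 104]);
translate([0, 15, 15]) cube([15, 501, 104]);
translate([328, 15, 15]) cube([15, 501, 104]);


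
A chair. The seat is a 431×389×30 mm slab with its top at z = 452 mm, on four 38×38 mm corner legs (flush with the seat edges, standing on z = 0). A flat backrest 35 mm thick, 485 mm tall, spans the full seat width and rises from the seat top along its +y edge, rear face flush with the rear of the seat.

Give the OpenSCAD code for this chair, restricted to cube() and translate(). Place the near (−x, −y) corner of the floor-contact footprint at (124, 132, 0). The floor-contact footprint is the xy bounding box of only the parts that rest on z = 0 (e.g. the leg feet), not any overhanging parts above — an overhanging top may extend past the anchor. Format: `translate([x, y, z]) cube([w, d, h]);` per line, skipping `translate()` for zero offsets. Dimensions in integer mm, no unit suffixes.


// leg_h = 452 - 30 = 422
translate([124, 132, 422]) cube([431, 389, 30]);
translate([124, 132, 0]) cube([38, 38, 422]);
translate([517, 132, 0]) cube([38, 38, 422]);
translate([124, 483, 0]) cube([38, 38, 422]);
translate([517, 483, 0]) cube([38, 38, 422]);
translate([124, 486, 452]) cube([431, 35, 485]);


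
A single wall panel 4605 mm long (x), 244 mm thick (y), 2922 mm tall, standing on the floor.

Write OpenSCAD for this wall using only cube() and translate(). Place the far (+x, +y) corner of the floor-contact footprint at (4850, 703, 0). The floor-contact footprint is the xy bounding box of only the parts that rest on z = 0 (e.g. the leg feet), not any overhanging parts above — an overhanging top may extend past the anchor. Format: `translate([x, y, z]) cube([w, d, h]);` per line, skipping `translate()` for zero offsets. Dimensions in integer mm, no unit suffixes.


translate([245, 459, 0]) cube([4605, 244, 2922]);


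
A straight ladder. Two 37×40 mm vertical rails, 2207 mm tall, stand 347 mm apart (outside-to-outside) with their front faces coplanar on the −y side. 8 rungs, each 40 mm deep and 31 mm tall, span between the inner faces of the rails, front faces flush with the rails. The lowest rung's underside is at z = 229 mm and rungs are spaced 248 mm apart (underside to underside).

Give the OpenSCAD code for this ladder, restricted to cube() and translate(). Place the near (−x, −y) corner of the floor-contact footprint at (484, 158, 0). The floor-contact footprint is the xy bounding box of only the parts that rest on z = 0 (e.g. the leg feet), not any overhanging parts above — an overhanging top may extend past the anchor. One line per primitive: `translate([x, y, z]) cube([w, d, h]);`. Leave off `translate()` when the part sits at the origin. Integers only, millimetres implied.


// rung span = 347 - 2*37 = 273
// rung[k] z = 229 + k*248
translate([484, 158, 0]) cube([37, 40, 2207]);
translate([794, 158, 0]) cube([37, 40, 2207]);
translate([521, 158, 229]) cube([273, 40, 31]);
translate([521, 158, 477]) cube([273, 40, 31]);
translate([521, 158, 725]) cube([273, 40, 31]);
translate([521, 158, 973]) cube([273, 40, 31]);
translate([521, 158, 1221]) cube([273, 40, 31]);
translate([521, 158, 1469]) cube([273, 40, 31]);
translate([521, 158, 1717]) cube([273, 40, 31]);
translate([521, 158, 1965]) cube([273, 40, 31]);


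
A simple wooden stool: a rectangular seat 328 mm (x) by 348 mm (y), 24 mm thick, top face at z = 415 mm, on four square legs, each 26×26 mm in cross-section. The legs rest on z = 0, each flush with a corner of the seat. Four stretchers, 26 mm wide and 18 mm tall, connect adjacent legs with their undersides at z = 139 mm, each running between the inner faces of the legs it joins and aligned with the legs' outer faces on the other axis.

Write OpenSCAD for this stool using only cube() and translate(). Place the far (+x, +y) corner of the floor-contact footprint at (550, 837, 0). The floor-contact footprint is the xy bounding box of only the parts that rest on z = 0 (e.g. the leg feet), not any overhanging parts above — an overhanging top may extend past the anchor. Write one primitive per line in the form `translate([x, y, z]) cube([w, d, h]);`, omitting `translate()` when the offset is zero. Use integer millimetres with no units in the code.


translate([222, 489, 391]) cube([328, 348, 24]);
translate([222, 489, 0]) cube([26, 26, 391]);
translate([524, 489, 0]) cube([26, 26, 391]);
translate([222, 811, 0]) cube([26, 26, 391]);
translate([524, 811, 0]) cube([26, 26, 391]);
translate([248, 489, 139]) cube([276, 26, 18]);
translate([248, 811, 139]) cube([276, 26, 18]);
translate([222, 515, 139]) cube([26, 296, 18]);
translate([524, 515, 139]) cube([26, 296, 18]);


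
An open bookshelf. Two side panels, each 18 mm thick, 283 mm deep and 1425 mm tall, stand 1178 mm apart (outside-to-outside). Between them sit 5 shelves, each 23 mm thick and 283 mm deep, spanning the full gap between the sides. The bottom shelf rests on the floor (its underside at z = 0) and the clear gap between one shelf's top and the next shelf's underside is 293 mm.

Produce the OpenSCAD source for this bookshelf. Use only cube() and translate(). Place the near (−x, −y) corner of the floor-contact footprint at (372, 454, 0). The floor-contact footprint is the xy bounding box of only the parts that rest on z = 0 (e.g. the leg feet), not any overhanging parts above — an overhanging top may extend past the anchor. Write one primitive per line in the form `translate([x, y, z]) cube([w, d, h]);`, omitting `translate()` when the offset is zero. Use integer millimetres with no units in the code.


translate([372, 454, 0]) cube([18, 283, 1425]);
translate([1532, 454, 0]) cube([18, 283, 1425]);
translate([390, 454, 0]) cube([1142, 283, 23]);
translate([390, 454, 316]) cube([1142, 283, 23]);
translate([390, 454, 632]) cube([1142, 283, 23]);
translate([390, 454, 948]) cube([1142, 283, 23]);
translate([390, 454, 1264]) cube([1142, 283, 23]);


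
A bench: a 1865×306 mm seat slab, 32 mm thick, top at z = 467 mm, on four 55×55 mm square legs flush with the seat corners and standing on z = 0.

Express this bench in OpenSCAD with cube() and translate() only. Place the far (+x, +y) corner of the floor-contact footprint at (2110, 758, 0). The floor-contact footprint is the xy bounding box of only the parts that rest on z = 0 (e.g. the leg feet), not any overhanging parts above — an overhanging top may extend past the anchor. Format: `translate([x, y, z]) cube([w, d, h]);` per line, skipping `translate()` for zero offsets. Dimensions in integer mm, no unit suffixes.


// leg_h = 467 − 32 = 435
translate([245, 452, 435]) cube([1865, 306, 32]);
translate([245, 452, 0]) cube([55, 55, 435]);
translate([245, 703, 0]) cube([55, 55, 435]);
translate([2055, 452, 0]) cube([55, 55, 435]);
translate([2055, 703, 0]) cube([55, 55, 435]);


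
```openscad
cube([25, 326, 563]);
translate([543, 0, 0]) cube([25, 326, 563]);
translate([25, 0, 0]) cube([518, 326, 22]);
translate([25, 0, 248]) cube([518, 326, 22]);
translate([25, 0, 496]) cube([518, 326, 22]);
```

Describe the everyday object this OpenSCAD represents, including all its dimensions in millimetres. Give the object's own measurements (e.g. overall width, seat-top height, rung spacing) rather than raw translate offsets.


An open bookshelf. Two side panels, each 25 mm thick, 326 mm deep and 563 mm tall, stand 568 mm apart (outside-to-outside). Between them sit 3 shelves, each 22 mm thick and 326 mm deep, spanning the full gap between the sides. The bottom shelf rests on the floor (its underside at z = 0) and the clear gap between one shelf's top and the next shelf's underside is 226 mm.


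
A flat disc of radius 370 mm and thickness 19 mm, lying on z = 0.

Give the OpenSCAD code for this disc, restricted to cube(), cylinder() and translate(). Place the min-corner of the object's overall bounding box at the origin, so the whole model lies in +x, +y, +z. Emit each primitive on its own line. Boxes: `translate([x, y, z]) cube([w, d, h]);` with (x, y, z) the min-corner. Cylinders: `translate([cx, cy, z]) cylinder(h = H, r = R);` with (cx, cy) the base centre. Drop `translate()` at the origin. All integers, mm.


translate([370, 370, 0]) cylinder(h = 19, r = 370);


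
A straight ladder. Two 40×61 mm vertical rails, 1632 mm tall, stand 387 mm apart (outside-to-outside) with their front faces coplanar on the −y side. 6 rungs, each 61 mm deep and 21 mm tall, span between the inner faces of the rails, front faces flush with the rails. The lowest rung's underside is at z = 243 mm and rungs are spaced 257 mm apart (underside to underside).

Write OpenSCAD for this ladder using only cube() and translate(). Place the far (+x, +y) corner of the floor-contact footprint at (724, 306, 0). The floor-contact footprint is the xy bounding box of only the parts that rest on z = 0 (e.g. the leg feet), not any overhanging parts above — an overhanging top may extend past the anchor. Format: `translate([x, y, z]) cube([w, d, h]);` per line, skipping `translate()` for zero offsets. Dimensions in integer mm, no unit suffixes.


translate([337, 245, 0]) cube([40, 61, 1632]);
translate([684, 245, 0]) cube([40, 61, 1632]);
translate([377, 245, 243]) cube([307, 61, 21]);
translate([377, 245, 500]) cube([307, 61, 21]);
translate([377, 245, 757]) cube([307, 61, 21]);
translate([377, 245, 1014]) cube([307, 61, 21]);
translate([377, 245, 1271]) cube([307, 61, 21]);
translate([377, 245, 1528]) cube([307, 61, 21]);


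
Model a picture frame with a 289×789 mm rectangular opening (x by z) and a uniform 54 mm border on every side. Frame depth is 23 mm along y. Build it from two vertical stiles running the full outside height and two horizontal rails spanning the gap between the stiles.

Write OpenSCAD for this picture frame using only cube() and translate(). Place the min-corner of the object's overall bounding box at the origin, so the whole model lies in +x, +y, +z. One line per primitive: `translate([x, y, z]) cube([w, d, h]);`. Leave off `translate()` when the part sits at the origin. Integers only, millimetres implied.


cube([54, 23, 897]);
translate([343, 0, 0]) cube([54, 23, 897]);
translate([54, 0, 0]) cube([289, 23, 54]);
translate([54, 0, 843]) cube([289, 23, 54]);


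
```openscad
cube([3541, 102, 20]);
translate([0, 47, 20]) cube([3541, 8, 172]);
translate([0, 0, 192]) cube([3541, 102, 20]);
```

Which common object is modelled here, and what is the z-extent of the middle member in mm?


An I-beam. The web height is 172 mm.

Two wide flanges with a thin centred web — an I-beam. Overall 212 mm minus two 20 mm flanges gives a web of 212 − 2·20 = 172 mm.


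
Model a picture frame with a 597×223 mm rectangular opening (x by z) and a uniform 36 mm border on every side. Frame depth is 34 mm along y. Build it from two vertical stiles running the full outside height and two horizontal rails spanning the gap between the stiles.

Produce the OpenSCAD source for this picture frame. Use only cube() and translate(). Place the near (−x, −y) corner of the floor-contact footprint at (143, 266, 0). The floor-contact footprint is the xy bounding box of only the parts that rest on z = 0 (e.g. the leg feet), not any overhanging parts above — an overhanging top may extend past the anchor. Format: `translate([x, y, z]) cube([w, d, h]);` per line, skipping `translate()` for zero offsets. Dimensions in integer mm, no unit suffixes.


translate([143, 266, 0]) cube([36, 34, 295]);
translate([776, 266, 0]) cube([36, 34, 295]);
translate([179, 266, 0]) cube([597, 34, 36]);
translate([179, 266, 259]) cube([597, 34, 36]);
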